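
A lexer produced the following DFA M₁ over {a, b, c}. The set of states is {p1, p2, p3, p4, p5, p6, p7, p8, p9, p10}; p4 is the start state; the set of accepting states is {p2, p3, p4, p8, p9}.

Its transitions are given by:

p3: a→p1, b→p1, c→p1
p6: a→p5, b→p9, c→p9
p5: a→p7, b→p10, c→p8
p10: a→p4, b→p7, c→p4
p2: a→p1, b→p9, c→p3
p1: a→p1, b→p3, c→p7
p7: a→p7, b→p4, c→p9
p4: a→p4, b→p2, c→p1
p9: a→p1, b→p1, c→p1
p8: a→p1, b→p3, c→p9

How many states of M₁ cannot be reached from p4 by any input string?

No path from p4 leads to p5, p6, p8, p10; the other 6 states are all reachable.

4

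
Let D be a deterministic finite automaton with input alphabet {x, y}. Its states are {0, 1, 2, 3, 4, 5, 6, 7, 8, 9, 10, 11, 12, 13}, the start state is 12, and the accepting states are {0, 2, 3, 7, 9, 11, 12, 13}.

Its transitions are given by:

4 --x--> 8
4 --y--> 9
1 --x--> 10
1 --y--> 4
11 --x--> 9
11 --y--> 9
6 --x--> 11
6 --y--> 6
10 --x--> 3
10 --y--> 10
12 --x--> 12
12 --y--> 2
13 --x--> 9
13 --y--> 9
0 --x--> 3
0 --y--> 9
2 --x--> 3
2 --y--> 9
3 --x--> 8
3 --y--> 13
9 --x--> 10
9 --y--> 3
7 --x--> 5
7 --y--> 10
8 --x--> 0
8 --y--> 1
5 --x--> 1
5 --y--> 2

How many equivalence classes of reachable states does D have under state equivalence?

9

First remove the unreachable states {5,6,7,11}; 10 states remain.
Start with accepting vs non-accepting: {0,2,3,9,12,13} | {1,4,8,10}.
Split {0,2,3,9,12,13} by δ(·,x) → {0,2,12,13} and {3,9}.
Refine {0,2,12,13} on symbol x: members go to different blocks, giving {0,2,13} and {12}.
Split {1,4,8,10} by δ(·,x) → {1,4} and {8} and {10}.
Refine {1,4} on symbol x: members go to different blocks, giving {1} and {4}.
On input x, block {3,9} splits into {3} and {9}.
Refine {0,2,13} on symbol x: members go to different blocks, giving {0,2} and {13}.
The partition is now stable with 9 blocks: {0,2} | {1} | {3} | {12} | {8} | {10} | {4} | {9} | {13}.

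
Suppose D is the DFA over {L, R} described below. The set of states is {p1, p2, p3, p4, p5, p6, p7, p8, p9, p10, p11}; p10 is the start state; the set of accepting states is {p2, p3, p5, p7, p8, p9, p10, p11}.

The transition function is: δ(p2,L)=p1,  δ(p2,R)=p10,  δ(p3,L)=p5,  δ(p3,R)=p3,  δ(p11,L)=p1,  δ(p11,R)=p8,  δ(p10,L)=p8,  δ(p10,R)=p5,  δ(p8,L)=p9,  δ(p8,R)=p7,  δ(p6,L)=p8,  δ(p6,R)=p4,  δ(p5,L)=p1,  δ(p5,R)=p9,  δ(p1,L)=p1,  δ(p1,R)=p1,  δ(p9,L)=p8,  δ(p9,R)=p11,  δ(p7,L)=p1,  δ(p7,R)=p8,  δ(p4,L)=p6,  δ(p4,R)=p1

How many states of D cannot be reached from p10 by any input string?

4

BFS from p10 reaches {p1, p5, p7, p8, p9, p10, p11}; the 4 state(s) p2, p3, p4, p6 are never visited.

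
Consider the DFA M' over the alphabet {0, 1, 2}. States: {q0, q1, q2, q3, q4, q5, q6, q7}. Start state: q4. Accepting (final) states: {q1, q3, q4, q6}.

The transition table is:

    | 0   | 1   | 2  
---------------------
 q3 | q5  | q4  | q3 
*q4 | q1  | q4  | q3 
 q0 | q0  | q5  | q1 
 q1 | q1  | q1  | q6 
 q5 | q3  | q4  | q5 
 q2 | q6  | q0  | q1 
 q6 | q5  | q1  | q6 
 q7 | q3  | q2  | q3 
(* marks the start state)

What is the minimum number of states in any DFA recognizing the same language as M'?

First remove the unreachable states {q0,q2,q7}; 5 states remain.
Start with accepting vs non-accepting: {q1,q3,q4,q6} | {q5}.
Refine {q1,q3,q4,q6} on symbol 0: members go to different blocks, giving {q1,q4} and {q3,q6}.
The partition is now stable with 3 blocks: {q1,q4} | {q5} | {q3,q6}.

3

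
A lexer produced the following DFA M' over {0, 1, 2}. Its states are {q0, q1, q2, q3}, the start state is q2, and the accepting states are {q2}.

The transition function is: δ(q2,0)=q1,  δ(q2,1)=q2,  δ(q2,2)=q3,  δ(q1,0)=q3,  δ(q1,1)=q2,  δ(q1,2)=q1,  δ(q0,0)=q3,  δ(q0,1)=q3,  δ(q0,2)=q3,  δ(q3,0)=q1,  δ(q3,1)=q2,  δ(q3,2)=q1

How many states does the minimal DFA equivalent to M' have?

2

States {q0} cannot be reached from the start state, so discard them.
P0 = {q2} | {q1,q3}.
Stable partition: {q2} | {q1,q3} — 2 equivalence classes.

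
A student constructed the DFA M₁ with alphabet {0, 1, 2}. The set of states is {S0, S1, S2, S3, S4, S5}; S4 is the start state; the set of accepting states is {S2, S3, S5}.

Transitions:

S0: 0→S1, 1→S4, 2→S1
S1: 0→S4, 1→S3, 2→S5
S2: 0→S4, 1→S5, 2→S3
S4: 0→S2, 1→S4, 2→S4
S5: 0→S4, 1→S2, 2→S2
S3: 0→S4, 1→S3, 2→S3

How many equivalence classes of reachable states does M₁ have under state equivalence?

2

Reachable states from the start: {S2,S3,S4,S5}. Unreachable: {S0,S1} — drop them.
P0 = {S2,S3,S5} | {S4}.
No further refinement is possible. Final partition (2 blocks): {S2,S3,S5} | {S4}.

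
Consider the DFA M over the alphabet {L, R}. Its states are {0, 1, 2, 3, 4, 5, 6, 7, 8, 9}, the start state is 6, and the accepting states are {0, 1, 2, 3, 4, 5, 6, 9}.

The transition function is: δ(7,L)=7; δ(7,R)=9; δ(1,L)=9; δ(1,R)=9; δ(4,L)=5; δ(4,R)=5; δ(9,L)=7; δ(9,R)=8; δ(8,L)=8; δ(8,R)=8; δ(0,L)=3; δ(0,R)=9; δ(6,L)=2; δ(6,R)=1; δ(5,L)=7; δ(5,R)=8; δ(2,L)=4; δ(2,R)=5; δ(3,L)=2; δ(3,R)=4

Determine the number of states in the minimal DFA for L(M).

States {0,3} cannot be reached from the start state, so discard them.
Start with accepting vs non-accepting: {1,2,4,5,6,9} | {7,8}.
Split {1,2,4,5,6,9} by δ(·,L) → {1,2,4,6} and {5,9}.
Split {1,2,4,6} by δ(·,L) → {1,4} and {2,6}.
Refine {7,8} on symbol R: members go to different blocks, giving {7} and {8}.
On input L, block {2,6} splits into {2} and {6}.
No further refinement is possible. Final partition (6 blocks): {1,4} | {7} | {5,9} | {2} | {8} | {6}.

6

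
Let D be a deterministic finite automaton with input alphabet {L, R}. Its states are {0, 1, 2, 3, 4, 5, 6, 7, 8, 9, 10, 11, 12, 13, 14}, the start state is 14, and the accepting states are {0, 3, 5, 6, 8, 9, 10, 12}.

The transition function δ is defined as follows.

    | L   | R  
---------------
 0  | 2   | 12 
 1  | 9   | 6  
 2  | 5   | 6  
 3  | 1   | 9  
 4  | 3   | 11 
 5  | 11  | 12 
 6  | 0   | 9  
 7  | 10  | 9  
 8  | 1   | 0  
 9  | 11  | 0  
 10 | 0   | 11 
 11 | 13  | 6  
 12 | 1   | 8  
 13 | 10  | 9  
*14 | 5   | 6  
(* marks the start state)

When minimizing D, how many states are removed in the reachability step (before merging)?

3

Starting at 14 and following transitions, the reachable set is {0, 1, 2, 5, 6, 8, 9, 10, 11, 12, 13, 14}. That leaves 3, 4, 7 unreachable — 3 in total.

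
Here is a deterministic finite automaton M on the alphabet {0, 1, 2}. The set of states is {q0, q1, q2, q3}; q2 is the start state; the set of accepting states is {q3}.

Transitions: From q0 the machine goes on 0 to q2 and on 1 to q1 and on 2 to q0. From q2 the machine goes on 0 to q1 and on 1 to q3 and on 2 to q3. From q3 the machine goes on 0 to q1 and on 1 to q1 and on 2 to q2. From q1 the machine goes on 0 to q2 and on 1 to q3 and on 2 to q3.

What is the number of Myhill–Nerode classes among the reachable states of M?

Reachable states from the start: {q1,q2,q3}. Unreachable: {q0} — drop them.
P0 = {q3} | {q1,q2}.
The partition is now stable with 2 blocks: {q3} | {q1,q2}.

2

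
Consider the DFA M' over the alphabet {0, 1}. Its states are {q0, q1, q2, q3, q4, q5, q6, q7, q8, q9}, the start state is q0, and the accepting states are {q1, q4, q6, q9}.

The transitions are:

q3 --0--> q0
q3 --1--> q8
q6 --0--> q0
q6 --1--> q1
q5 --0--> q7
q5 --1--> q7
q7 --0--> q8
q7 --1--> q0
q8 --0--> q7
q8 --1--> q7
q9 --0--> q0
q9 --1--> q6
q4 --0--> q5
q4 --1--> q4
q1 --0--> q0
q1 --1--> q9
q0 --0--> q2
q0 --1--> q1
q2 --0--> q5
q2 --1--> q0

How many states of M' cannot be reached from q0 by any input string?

2

Starting at q0 and following transitions, the reachable set is {q0, q1, q2, q5, q6, q7, q8, q9}. That leaves q3, q4 unreachable — 2 in total.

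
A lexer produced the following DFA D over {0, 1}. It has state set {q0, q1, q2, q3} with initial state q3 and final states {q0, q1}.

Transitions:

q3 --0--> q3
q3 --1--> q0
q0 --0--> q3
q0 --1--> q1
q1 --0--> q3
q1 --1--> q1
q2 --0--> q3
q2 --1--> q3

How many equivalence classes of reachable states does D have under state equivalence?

States {q2} cannot be reached from the start state, so discard them.
Start with accepting vs non-accepting: {q0,q1} | {q3}.
Stable partition: {q0,q1} | {q3} — 2 equivalence classes.

2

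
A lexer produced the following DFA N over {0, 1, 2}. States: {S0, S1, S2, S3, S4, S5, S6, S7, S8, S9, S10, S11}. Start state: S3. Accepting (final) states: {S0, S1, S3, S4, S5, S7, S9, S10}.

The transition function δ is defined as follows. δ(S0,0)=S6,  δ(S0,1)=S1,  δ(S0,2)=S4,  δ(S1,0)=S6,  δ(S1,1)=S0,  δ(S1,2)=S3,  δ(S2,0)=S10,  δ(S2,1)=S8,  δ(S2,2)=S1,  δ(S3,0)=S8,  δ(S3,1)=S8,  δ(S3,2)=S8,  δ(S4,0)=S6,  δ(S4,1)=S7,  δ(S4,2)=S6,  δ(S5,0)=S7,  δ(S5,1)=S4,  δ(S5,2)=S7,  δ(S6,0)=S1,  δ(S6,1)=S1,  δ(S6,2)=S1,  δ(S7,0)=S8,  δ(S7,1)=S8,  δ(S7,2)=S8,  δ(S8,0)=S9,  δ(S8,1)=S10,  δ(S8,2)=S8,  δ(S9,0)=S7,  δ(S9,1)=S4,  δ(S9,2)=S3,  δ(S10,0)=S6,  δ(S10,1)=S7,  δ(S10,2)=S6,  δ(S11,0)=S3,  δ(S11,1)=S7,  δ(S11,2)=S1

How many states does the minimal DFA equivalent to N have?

Reachable states from the start: {S0,S1,S3,S4,S6,S7,S8,S9,S10}. Unreachable: {S2,S5,S11} — drop them.
Start with accepting vs non-accepting: {S0,S1,S3,S4,S7,S9,S10} | {S6,S8}.
On input 0, block {S0,S1,S3,S4,S7,S9,S10} splits into {S0,S1,S3,S4,S7,S10} and {S9}.
On input 1, block {S0,S1,S3,S4,S7,S10} splits into {S0,S1,S4,S10} and {S3,S7}.
Refine {S0,S1,S4,S10} on symbol 1: members go to different blocks, giving {S0,S1} and {S4,S10}.
Split {S0,S1} by δ(·,2) → {S0} and {S1}.
Refine {S6,S8} on symbol 0: members go to different blocks, giving {S6} and {S8}.
Stable partition: {S0} | {S6} | {S9} | {S3,S7} | {S4,S10} | {S1} | {S8} — 7 equivalence classes.

7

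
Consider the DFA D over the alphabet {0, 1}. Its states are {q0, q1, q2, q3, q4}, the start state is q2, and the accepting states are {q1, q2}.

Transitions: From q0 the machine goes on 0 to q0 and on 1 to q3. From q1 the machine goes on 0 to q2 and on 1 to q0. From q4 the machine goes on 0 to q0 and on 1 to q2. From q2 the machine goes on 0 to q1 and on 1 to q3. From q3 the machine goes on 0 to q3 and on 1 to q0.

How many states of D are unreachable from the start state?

1

No path from q2 leads to q4; the other 4 states are all reachable.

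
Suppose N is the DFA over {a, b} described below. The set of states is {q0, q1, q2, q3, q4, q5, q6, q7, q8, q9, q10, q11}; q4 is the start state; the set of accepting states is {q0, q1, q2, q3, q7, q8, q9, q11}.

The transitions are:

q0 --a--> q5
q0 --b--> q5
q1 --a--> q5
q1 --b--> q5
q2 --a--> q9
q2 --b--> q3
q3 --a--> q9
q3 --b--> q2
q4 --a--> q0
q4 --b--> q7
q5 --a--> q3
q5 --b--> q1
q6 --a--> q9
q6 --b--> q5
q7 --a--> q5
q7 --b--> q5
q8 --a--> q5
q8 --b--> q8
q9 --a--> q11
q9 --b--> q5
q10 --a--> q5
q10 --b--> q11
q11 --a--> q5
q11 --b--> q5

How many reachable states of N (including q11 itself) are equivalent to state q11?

States {q6,q8,q10} cannot be reached from the start state, so discard them.
Start with accepting vs non-accepting: {q0,q1,q2,q3,q7,q9,q11} | {q4,q5}.
On input a, block {q0,q1,q2,q3,q7,q9,q11} splits into {q0,q1,q7,q11} and {q2,q3,q9}.
Refine {q4,q5} on symbol a: members go to different blocks, giving {q4} and {q5}.
Split {q2,q3,q9} by δ(·,a) → {q2,q3} and {q9}.
The partition is now stable with 5 blocks: {q0,q1,q7,q11} | {q4} | {q2,q3} | {q5} | {q9}.
The equivalence class containing q11 is {q0,q1,q7,q11}, of size 4.

4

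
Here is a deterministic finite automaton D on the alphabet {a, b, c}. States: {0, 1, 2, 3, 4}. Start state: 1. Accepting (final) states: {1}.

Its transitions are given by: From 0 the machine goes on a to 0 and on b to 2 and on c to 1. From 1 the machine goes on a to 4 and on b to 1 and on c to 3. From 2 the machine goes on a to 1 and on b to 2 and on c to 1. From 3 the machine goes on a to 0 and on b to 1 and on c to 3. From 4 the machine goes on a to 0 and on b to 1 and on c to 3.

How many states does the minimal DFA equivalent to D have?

4

All states are reachable from the start state.
Start with accepting vs non-accepting: {1} | {0,2,3,4}.
Split {0,2,3,4} by δ(·,a) → {0,3,4} and {2}.
On input b, block {0,3,4} splits into {3,4} and {0}.
Stable partition: {1} | {3,4} | {2} | {0} — 4 equivalence classes.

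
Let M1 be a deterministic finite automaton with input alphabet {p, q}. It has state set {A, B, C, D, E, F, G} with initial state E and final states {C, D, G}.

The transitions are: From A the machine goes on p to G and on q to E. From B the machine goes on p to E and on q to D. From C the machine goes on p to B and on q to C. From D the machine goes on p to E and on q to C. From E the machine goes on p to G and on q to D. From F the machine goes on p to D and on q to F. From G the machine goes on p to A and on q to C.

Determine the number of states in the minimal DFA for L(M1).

States {F} cannot be reached from the start state, so discard them.
Initial partition by acceptance: {C,D,G} | {A,B,E}.
Split {A,B,E} by δ(·,p) → {A,E} and {B}.
Split {C,D,G} by δ(·,p) → {D,G} and {C}.
On input q, block {A,E} splits into {A} and {E}.
Split {D,G} by δ(·,p) → {D} and {G}.
The partition is now stable with 6 blocks: {D} | {A} | {B} | {C} | {E} | {G}.

6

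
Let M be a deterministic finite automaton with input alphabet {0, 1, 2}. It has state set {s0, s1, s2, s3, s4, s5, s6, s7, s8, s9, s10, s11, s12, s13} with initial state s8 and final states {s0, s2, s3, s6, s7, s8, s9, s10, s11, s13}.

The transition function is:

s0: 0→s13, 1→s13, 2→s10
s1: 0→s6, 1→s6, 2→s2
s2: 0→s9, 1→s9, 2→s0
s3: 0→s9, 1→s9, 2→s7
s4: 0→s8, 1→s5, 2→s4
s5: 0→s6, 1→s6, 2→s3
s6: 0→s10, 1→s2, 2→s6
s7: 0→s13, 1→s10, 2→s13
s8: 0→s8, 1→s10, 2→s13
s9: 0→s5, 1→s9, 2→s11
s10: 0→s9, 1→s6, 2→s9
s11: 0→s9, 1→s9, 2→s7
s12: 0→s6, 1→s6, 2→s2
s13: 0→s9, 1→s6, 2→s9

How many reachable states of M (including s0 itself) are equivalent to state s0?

First remove the unreachable states {s1,s4,s12}; 11 states remain.
Start with accepting vs non-accepting: {s0,s2,s3,s6,s7,s8,s9,s10,s11,s13} | {s5}.
Refine {s0,s2,s3,s6,s7,s8,s9,s10,s11,s13} on symbol 0: members go to different blocks, giving {s0,s2,s3,s6,s7,s8,s10,s11,s13} and {s9}.
Refine {s0,s2,s3,s6,s7,s8,s10,s11,s13} on symbol 0: members go to different blocks, giving {s2,s3,s10,s11,s13} and {s0,s6,s7,s8}.
Split {s2,s3,s10,s11,s13} by δ(·,1) → {s2,s3,s11} and {s10,s13}.
Refine {s0,s6,s7,s8} on symbol 0: members go to different blocks, giving {s0,s6,s7} and {s8}.
Split {s0,s6,s7} by δ(·,1) → {s0,s7} and {s6}.
No further refinement is possible. Final partition (7 blocks): {s2,s3,s11} | {s5} | {s9} | {s0,s7} | {s10,s13} | {s8} | {s6}.
The equivalence class containing s0 is {s0,s7}, of size 2.

2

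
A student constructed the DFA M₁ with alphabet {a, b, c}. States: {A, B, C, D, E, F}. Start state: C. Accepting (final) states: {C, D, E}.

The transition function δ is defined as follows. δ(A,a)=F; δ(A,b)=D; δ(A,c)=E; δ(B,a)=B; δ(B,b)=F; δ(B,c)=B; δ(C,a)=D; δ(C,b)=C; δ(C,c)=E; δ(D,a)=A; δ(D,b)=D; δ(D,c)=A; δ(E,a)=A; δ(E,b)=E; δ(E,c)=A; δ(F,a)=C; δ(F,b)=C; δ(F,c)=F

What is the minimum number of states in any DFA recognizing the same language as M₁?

Reachable states from the start: {A,C,D,E,F}. Unreachable: {B} — drop them.
Initial partition by acceptance: {C,D,E} | {A,F}.
On input a, block {C,D,E} splits into {D,E} and {C}.
Refine {A,F} on symbol a: members go to different blocks, giving {A} and {F}.
No further refinement is possible. Final partition (4 blocks): {D,E} | {A} | {C} | {F}.

4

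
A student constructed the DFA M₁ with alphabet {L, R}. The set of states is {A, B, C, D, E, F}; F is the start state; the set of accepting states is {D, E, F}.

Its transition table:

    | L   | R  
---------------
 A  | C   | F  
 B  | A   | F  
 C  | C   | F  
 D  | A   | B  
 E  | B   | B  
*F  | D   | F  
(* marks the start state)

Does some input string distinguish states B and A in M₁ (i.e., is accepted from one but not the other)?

States {E} cannot be reached from the start state, so discard them.
Start with accepting vs non-accepting: {D,F} | {A,B,C}.
Refine {D,F} on symbol L: members go to different blocks, giving {D} and {F}.
The partition is now stable with 3 blocks: {D} | {A,B,C} | {F}.
B and A lie in the same block of the stable partition, so they are equivalent — no string distinguishes them.

No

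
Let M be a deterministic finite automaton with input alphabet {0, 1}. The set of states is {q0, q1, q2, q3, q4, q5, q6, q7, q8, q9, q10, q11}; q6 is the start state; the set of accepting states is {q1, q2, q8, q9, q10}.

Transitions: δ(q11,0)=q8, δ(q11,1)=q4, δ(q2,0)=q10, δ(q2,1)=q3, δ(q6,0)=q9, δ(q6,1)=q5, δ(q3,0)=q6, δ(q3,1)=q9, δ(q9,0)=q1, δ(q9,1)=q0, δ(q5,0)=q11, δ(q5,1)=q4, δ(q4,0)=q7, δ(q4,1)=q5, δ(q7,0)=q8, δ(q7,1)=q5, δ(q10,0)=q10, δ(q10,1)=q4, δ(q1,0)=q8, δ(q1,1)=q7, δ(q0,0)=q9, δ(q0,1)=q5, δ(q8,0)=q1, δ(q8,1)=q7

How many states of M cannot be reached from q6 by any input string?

3

BFS from q6 reaches {q0, q1, q4, q5, q6, q7, q8, q9, q11}; the 3 state(s) q2, q3, q10 are never visited.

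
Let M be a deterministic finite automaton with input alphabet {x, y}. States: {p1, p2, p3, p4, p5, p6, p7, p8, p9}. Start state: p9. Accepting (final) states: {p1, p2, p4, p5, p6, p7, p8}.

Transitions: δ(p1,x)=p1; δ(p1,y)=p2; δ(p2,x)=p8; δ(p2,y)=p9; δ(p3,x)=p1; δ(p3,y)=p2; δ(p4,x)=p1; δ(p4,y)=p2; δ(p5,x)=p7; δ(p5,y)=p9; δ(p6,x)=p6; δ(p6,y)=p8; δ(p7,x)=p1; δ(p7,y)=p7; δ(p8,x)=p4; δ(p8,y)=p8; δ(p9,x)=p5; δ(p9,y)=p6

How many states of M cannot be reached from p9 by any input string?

1

Starting at p9 and following transitions, the reachable set is {p1, p2, p4, p5, p6, p7, p8, p9}. That leaves p3 unreachable — 1 in total.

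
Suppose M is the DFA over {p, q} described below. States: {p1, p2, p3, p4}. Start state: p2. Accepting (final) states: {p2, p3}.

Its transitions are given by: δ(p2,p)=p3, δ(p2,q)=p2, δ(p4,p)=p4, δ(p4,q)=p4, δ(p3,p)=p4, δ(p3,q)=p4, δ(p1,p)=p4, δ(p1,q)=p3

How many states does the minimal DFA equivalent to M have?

3

Reachable states from the start: {p2,p3,p4}. Unreachable: {p1} — drop them.
Start with accepting vs non-accepting: {p2,p3} | {p4}.
On input p, block {p2,p3} splits into {p2} and {p3}.
No further refinement is possible. Final partition (3 blocks): {p2} | {p4} | {p3}.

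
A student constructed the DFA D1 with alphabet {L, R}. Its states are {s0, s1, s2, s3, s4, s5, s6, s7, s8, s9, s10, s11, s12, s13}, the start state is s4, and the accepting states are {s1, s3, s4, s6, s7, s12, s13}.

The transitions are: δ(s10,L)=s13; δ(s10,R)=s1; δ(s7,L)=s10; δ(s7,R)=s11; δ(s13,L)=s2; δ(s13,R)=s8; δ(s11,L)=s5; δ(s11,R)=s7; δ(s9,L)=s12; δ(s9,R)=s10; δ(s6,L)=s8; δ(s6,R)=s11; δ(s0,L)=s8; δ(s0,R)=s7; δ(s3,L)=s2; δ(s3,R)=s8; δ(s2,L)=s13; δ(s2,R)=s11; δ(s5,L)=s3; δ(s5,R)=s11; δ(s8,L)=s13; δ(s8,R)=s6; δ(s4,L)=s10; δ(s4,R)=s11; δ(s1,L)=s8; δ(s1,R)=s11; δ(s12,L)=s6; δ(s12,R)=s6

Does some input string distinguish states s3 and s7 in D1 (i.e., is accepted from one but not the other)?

Yes

States {s0,s9,s12} cannot be reached from the start state, so discard them.
P0 = {s1,s3,s4,s6,s7,s13} | {s2,s5,s8,s10,s11}.
On input L, block {s2,s5,s8,s10,s11} splits into {s2,s5,s8,s10} and {s11}.
Split {s1,s3,s4,s6,s7,s13} by δ(·,R) → {s1,s4,s6,s7} and {s3,s13}.
Split {s2,s5,s8,s10} by δ(·,R) → {s2,s5} and {s8,s10}.
No further refinement is possible. Final partition (5 blocks): {s1,s4,s6,s7} | {s2,s5} | {s11} | {s3,s13} | {s8,s10}.
s3 and s7 end up in different blocks, so they are distinguishable. For instance, the string 'LR' is accepted from only s7.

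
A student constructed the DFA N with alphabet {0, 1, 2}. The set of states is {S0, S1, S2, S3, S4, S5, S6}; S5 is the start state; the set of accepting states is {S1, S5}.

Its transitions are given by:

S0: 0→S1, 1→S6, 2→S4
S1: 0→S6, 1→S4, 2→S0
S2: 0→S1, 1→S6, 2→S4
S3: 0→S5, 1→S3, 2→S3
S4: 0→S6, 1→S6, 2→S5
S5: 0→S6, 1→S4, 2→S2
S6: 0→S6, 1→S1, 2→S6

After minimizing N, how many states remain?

States {S3} cannot be reached from the start state, so discard them.
P0 = {S1,S5} | {S0,S2,S4,S6}.
Refine {S0,S2,S4,S6} on symbol 0: members go to different blocks, giving {S0,S2} and {S4,S6}.
Refine {S4,S6} on symbol 1: members go to different blocks, giving {S4} and {S6}.
The partition is now stable with 4 blocks: {S1,S5} | {S0,S2} | {S4} | {S6}.

4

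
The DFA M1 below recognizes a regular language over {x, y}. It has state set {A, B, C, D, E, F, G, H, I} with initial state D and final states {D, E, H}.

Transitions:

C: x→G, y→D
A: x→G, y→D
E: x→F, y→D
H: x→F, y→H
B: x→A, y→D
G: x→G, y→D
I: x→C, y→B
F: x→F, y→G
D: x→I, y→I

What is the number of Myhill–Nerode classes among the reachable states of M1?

3

States {E,F,H} cannot be reached from the start state, so discard them.
Start with accepting vs non-accepting: {D} | {A,B,C,G,I}.
Refine {A,B,C,G,I} on symbol y: members go to different blocks, giving {A,B,C,G} and {I}.
The partition is now stable with 3 blocks: {D} | {A,B,C,G} | {I}.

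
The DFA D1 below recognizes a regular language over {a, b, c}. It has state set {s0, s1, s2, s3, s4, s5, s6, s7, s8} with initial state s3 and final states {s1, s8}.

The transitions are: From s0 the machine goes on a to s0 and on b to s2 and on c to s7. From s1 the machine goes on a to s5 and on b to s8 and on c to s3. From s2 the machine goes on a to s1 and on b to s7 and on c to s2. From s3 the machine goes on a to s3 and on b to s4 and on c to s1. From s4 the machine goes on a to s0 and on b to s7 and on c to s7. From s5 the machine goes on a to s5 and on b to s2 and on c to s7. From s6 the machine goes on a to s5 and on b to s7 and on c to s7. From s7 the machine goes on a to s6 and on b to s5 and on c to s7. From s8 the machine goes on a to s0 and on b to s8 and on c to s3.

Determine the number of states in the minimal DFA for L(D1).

Every state is reachable, so we keep all 9.
P0 = {s1,s8} | {s0,s2,s3,s4,s5,s6,s7}.
Refine {s0,s2,s3,s4,s5,s6,s7} on symbol a: members go to different blocks, giving {s0,s3,s4,s5,s6,s7} and {s2}.
On input b, block {s0,s3,s4,s5,s6,s7} splits into {s3,s4,s6,s7} and {s0,s5}.
Refine {s3,s4,s6,s7} on symbol a: members go to different blocks, giving {s3,s7} and {s4,s6}.
On input a, block {s3,s7} splits into {s3} and {s7}.
Stable partition: {s1,s8} | {s3} | {s2} | {s0,s5} | {s4,s6} | {s7} — 6 equivalence classes.

6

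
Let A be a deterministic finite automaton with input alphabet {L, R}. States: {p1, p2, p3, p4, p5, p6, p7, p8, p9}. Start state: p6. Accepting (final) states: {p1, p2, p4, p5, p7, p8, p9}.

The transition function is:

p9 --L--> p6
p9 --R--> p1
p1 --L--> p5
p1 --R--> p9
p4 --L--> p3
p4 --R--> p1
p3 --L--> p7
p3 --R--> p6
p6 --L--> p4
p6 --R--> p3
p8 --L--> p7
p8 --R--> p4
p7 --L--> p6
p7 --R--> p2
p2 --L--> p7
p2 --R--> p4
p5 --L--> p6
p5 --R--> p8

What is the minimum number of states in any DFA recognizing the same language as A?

All states are reachable from the start state.
Start with accepting vs non-accepting: {p1,p2,p4,p5,p7,p8,p9} | {p3,p6}.
Refine {p1,p2,p4,p5,p7,p8,p9} on symbol L: members go to different blocks, giving {p4,p5,p7,p9} and {p1,p2,p8}.
Stable partition: {p4,p5,p7,p9} | {p3,p6} | {p1,p2,p8} — 3 equivalence classes.

3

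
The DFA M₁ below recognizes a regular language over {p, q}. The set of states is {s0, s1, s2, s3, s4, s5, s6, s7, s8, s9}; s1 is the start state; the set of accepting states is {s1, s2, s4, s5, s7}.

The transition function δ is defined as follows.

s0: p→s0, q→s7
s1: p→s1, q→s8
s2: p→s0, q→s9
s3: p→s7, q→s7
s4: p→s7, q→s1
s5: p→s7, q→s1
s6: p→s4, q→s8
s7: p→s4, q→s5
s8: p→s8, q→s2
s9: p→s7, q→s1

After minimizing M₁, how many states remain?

First remove the unreachable states {s3,s6}; 8 states remain.
P0 = {s1,s2,s4,s5,s7} | {s0,s8,s9}.
Refine {s1,s2,s4,s5,s7} on symbol p: members go to different blocks, giving {s1,s4,s5,s7} and {s2}.
On input q, block {s1,s4,s5,s7} splits into {s4,s5,s7} and {s1}.
Refine {s4,s5,s7} on symbol q: members go to different blocks, giving {s4,s5} and {s7}.
On input p, block {s0,s8,s9} splits into {s0,s8} and {s9}.
On input q, block {s0,s8} splits into {s0} and {s8}.
The partition is now stable with 7 blocks: {s4,s5} | {s0} | {s2} | {s1} | {s7} | {s9} | {s8}.

7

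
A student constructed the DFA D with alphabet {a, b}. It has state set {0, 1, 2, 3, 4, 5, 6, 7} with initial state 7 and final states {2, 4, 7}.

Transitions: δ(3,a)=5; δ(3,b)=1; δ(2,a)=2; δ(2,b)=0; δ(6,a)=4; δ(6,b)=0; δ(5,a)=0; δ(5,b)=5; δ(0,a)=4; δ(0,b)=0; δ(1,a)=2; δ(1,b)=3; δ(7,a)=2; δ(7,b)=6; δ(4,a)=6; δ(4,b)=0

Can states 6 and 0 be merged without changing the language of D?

First remove the unreachable states {1,3,5}; 5 states remain.
Initial partition by acceptance: {2,4,7} | {0,6}.
Refine {2,4,7} on symbol a: members go to different blocks, giving {2,7} and {4}.
The partition is now stable with 3 blocks: {2,7} | {0,6} | {4}.
6 and 0 lie in the same block of the stable partition, so they are equivalent — no string distinguishes them.

Yes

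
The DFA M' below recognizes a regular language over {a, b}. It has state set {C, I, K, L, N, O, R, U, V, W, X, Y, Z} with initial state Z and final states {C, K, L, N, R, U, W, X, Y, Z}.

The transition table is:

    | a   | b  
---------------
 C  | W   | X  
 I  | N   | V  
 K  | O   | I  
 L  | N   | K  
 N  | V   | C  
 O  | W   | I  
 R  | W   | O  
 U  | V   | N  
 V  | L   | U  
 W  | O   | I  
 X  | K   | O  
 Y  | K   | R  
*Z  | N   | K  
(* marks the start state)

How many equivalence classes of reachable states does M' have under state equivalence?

Reachable states from the start: {C,I,K,L,N,O,U,V,W,X,Z}. Unreachable: {R,Y} — drop them.
P0 = {C,K,L,N,U,W,X,Z} | {I,O,V}.
Split {C,K,L,N,U,W,X,Z} by δ(·,a) → {C,L,X,Z} and {K,N,U,W}.
On input b, block {C,L,X,Z} splits into {L,Z} and {C} and {X}.
Split {I,O,V} by δ(·,a) → {I,O} and {V}.
On input b, block {I,O} splits into {I} and {O}.
Split {K,N,U,W} by δ(·,a) → {N,U} and {K,W}.
Refine {N,U} on symbol b: members go to different blocks, giving {U} and {N}.
Stable partition: {L,Z} | {I} | {U} | {C} | {X} | {V} | {O} | {K,W} | {N} — 9 equivalence classes.

9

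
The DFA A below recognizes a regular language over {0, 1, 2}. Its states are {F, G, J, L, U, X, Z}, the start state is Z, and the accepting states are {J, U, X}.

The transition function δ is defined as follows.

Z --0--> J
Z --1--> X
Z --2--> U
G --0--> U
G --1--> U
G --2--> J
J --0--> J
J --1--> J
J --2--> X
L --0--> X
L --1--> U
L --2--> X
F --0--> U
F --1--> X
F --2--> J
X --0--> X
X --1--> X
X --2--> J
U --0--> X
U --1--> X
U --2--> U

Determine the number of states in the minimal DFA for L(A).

First remove the unreachable states {F,G,L}; 4 states remain.
Initial partition by acceptance: {J,U,X} | {Z}.
Stable partition: {J,U,X} | {Z} — 2 equivalence classes.

2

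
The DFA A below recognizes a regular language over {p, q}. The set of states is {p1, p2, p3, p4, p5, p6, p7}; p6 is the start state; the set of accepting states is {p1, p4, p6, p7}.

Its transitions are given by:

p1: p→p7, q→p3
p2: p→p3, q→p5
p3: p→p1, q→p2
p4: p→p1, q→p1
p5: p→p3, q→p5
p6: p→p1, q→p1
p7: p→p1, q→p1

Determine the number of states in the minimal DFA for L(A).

4

First remove the unreachable states {p4}; 6 states remain.
Initial partition by acceptance: {p1,p6,p7} | {p2,p3,p5}.
Split {p1,p6,p7} by δ(·,q) → {p6,p7} and {p1}.
Refine {p2,p3,p5} on symbol p: members go to different blocks, giving {p2,p5} and {p3}.
Stable partition: {p6,p7} | {p2,p5} | {p1} | {p3} — 4 equivalence classes.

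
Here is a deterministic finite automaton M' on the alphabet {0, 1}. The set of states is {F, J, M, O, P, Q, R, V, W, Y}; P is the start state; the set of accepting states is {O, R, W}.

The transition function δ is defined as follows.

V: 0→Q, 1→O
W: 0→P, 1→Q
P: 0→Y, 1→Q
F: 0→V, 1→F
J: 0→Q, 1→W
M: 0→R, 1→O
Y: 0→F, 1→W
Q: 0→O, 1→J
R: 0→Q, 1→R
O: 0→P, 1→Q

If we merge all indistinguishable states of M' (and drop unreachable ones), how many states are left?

States {M,R} cannot be reached from the start state, so discard them.
Start with accepting vs non-accepting: {O,W} | {F,J,P,Q,V,Y}.
Split {F,J,P,Q,V,Y} by δ(·,0) → {F,J,P,V,Y} and {Q}.
Split {F,J,P,V,Y} by δ(·,0) → {F,P,Y} and {J,V}.
Split {F,P,Y} by δ(·,0) → {P,Y} and {F}.
On input 0, block {P,Y} splits into {Y} and {P}.
The partition is now stable with 6 blocks: {O,W} | {Y} | {Q} | {J,V} | {F} | {P}.

6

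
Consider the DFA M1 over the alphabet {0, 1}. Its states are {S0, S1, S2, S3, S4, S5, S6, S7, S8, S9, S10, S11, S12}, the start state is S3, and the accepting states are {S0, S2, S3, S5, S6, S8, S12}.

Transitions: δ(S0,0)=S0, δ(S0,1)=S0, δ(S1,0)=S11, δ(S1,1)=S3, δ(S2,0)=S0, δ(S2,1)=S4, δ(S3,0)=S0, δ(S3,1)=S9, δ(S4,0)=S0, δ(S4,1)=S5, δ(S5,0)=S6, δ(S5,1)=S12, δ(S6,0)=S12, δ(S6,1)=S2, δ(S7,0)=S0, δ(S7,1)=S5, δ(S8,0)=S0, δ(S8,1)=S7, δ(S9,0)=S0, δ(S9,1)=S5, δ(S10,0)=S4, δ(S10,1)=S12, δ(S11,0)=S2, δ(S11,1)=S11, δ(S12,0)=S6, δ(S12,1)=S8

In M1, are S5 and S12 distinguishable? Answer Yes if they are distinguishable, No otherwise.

Yes

Reachable states from the start: {S0,S2,S3,S4,S5,S6,S7,S8,S9,S12}. Unreachable: {S1,S10,S11} — drop them.
Start with accepting vs non-accepting: {S0,S2,S3,S5,S6,S8,S12} | {S4,S7,S9}.
On input 1, block {S0,S2,S3,S5,S6,S8,S12} splits into {S0,S5,S6,S12} and {S2,S3,S8}.
Refine {S0,S5,S6,S12} on symbol 1: members go to different blocks, giving {S0,S5} and {S6,S12}.
Refine {S0,S5} on symbol 0: members go to different blocks, giving {S0} and {S5}.
Stable partition: {S0} | {S4,S7,S9} | {S2,S3,S8} | {S6,S12} | {S5} — 5 equivalence classes.
S5 and S12 end up in different blocks, so they are distinguishable. For instance, the string '11' is accepted from only S5.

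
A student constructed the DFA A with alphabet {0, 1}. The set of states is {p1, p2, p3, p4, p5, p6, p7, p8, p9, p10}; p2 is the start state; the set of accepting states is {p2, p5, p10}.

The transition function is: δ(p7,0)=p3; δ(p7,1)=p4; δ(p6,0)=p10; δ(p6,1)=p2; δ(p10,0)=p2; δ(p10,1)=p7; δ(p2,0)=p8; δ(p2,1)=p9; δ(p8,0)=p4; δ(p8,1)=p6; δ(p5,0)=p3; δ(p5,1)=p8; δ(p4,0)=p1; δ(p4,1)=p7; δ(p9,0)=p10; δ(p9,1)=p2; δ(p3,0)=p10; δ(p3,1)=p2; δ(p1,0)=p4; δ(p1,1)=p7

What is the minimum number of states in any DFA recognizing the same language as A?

First remove the unreachable states {p5}; 9 states remain.
P0 = {p2,p10} | {p1,p3,p4,p6,p7,p8,p9}.
Refine {p2,p10} on symbol 0: members go to different blocks, giving {p2} and {p10}.
On input 0, block {p1,p3,p4,p6,p7,p8,p9} splits into {p1,p4,p7,p8} and {p3,p6,p9}.
Refine {p1,p4,p7,p8} on symbol 0: members go to different blocks, giving {p1,p4,p8} and {p7}.
Refine {p1,p4,p8} on symbol 1: members go to different blocks, giving {p1,p4} and {p8}.
The partition is now stable with 6 blocks: {p2} | {p1,p4} | {p10} | {p3,p6,p9} | {p7} | {p8}.

6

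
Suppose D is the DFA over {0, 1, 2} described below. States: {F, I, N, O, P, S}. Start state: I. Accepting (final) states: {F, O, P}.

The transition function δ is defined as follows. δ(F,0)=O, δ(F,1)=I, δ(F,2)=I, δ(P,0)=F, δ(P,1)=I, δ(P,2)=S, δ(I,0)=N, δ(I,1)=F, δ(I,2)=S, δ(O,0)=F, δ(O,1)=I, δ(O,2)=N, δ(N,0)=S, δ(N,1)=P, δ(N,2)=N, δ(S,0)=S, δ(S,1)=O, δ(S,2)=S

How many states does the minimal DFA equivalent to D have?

All states are reachable from the start state.
P0 = {F,O,P} | {I,N,S}.
No further refinement is possible. Final partition (2 blocks): {F,O,P} | {I,N,S}.

2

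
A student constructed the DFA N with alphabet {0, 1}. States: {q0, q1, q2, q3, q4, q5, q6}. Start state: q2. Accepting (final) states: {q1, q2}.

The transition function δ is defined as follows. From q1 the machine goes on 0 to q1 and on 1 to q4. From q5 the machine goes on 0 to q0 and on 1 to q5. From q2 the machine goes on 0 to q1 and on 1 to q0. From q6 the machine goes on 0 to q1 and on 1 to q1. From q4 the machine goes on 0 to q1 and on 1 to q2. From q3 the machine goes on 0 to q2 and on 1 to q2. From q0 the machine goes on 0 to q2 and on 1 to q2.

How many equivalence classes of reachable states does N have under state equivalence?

2

Reachable states from the start: {q0,q1,q2,q4}. Unreachable: {q3,q5,q6} — drop them.
Initial partition by acceptance: {q1,q2} | {q0,q4}.
Stable partition: {q1,q2} | {q0,q4} — 2 equivalence classes.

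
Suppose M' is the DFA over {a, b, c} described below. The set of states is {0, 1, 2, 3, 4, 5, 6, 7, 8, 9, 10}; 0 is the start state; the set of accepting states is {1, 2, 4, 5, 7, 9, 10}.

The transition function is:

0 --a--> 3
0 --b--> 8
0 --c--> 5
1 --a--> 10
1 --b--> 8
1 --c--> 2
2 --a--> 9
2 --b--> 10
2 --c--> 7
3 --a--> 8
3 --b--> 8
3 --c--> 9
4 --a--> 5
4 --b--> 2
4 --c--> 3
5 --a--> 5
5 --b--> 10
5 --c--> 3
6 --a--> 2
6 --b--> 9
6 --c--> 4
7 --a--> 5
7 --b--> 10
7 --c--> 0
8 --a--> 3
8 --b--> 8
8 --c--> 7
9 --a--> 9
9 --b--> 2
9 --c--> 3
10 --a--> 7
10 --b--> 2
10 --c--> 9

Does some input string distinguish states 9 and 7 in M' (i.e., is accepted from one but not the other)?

No

States {1,4,6} cannot be reached from the start state, so discard them.
Initial partition by acceptance: {2,5,7,9,10} | {0,3,8}.
On input c, block {2,5,7,9,10} splits into {5,7,9} and {2,10}.
No further refinement is possible. Final partition (3 blocks): {5,7,9} | {0,3,8} | {2,10}.
9 and 7 lie in the same block of the stable partition, so they are equivalent — no string distinguishes them.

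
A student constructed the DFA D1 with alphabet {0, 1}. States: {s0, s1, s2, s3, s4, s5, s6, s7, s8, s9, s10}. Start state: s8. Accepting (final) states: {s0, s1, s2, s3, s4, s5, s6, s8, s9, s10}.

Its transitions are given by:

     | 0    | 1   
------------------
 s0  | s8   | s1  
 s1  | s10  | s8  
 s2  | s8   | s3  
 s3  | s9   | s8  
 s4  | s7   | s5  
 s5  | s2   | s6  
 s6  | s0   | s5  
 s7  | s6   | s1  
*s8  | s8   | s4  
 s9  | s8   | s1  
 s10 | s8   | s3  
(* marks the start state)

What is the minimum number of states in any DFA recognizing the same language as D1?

Every state is reachable, so we keep all 11.
Initial partition by acceptance: {s0,s1,s2,s3,s4,s5,s6,s8,s9,s10} | {s7}.
Split {s0,s1,s2,s3,s4,s5,s6,s8,s9,s10} by δ(·,0) → {s0,s1,s2,s3,s5,s6,s8,s9,s10} and {s4}.
On input 1, block {s0,s1,s2,s3,s5,s6,s8,s9,s10} splits into {s0,s1,s2,s3,s5,s6,s9,s10} and {s8}.
Split {s0,s1,s2,s3,s5,s6,s9,s10} by δ(·,0) → {s0,s2,s9,s10} and {s1,s3,s5,s6}.
On input 1, block {s1,s3,s5,s6} splits into {s1,s3} and {s5,s6}.
The partition is now stable with 6 blocks: {s0,s2,s9,s10} | {s7} | {s4} | {s8} | {s1,s3} | {s5,s6}.

6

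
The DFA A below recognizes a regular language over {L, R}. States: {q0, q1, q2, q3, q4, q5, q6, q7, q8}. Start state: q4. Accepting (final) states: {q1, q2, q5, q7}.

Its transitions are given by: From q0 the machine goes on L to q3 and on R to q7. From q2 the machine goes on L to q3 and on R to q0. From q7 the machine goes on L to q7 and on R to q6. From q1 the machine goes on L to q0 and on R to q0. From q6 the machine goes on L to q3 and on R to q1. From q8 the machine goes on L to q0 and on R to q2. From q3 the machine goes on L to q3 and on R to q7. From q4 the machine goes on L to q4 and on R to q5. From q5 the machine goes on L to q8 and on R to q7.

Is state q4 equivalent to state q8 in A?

No

Every state is reachable, so we keep all 9.
Initial partition by acceptance: {q1,q2,q5,q7} | {q0,q3,q4,q6,q8}.
On input L, block {q1,q2,q5,q7} splits into {q1,q2,q5} and {q7}.
On input R, block {q1,q2,q5} splits into {q1,q2} and {q5}.
On input R, block {q0,q3,q4,q6,q8} splits into {q0,q3} and {q6,q8} and {q4}.
No further refinement is possible. Final partition (6 blocks): {q1,q2} | {q0,q3} | {q7} | {q5} | {q6,q8} | {q4}.
q4 and q8 end up in different blocks, so they are distinguishable. For instance, the string 'RR' is accepted from only q4.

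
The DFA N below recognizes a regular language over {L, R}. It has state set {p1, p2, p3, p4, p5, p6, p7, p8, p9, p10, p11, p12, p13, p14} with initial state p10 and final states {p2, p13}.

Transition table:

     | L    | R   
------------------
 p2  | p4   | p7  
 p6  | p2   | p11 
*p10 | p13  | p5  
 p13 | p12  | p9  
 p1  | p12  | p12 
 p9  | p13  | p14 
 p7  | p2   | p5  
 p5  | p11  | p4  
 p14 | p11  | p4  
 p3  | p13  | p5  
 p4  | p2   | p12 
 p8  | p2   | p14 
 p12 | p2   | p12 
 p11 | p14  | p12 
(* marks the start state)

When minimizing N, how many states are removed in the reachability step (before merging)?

4

Starting at p10 and following transitions, the reachable set is {p2, p4, p5, p7, p9, p10, p11, p12, p13, p14}. That leaves p1, p3, p6, p8 unreachable — 4 in total.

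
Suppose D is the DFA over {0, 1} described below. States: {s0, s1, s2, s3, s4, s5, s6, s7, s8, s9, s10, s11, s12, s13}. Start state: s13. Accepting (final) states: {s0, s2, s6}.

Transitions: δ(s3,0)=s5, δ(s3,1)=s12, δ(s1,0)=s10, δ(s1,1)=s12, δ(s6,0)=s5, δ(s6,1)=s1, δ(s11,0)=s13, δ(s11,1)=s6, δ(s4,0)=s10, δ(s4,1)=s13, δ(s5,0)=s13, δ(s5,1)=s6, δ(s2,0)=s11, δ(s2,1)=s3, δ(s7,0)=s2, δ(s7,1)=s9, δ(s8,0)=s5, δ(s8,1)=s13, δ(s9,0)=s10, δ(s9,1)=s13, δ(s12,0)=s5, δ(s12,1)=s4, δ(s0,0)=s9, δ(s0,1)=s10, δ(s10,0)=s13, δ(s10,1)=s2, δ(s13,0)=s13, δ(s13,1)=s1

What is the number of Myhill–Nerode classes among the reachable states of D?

Reachable states from the start: {s1,s2,s3,s4,s5,s6,s10,s11,s12,s13}. Unreachable: {s0,s7,s8,s9} — drop them.
P0 = {s2,s6} | {s1,s3,s4,s5,s10,s11,s12,s13}.
On input 1, block {s1,s3,s4,s5,s10,s11,s12,s13} splits into {s1,s3,s4,s12,s13} and {s5,s10,s11}.
Refine {s1,s3,s4,s12,s13} on symbol 0: members go to different blocks, giving {s1,s3,s4,s12} and {s13}.
Split {s1,s3,s4,s12} by δ(·,1) → {s1,s3,s12} and {s4}.
Refine {s1,s3,s12} on symbol 1: members go to different blocks, giving {s1,s3} and {s12}.
Stable partition: {s2,s6} | {s1,s3} | {s5,s10,s11} | {s13} | {s4} | {s12} — 6 equivalence classes.

6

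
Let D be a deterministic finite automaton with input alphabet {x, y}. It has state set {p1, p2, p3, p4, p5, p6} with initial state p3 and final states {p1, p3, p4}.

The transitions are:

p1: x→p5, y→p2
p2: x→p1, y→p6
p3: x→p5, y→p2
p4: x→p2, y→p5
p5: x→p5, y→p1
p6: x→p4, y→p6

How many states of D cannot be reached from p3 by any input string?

A breadth-first search from the start state visits every state.

0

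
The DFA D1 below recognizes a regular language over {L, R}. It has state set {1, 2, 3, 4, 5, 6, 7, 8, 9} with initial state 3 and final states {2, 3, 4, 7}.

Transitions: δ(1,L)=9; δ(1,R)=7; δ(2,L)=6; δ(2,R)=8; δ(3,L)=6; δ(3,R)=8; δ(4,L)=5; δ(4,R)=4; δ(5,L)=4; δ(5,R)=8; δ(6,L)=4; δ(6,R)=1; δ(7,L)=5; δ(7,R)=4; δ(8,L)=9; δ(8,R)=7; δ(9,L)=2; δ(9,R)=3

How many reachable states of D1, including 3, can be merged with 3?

2

Initial partition by acceptance: {2,3,4,7} | {1,5,6,8,9}.
Refine {2,3,4,7} on symbol R: members go to different blocks, giving {2,3} and {4,7}.
Refine {1,5,6,8,9} on symbol L: members go to different blocks, giving {1,8} and {5,6} and {9}.
Stable partition: {2,3} | {1,8} | {4,7} | {5,6} | {9} — 5 equivalence classes.
State 3 belongs to the block {2,3}, which has 2 states.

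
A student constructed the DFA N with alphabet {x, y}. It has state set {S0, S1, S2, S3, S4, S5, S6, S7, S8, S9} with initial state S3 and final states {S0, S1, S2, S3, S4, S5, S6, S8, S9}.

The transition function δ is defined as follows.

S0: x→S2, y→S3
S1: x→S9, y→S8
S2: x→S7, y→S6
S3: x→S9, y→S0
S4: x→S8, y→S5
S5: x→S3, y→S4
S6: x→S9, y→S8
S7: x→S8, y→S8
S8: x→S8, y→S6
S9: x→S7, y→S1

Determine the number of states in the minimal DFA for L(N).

5

Reachable states from the start: {S0,S1,S2,S3,S6,S7,S8,S9}. Unreachable: {S4,S5} — drop them.
Start with accepting vs non-accepting: {S0,S1,S2,S3,S6,S8,S9} | {S7}.
On input x, block {S0,S1,S2,S3,S6,S8,S9} splits into {S0,S1,S3,S6,S8} and {S2,S9}.
Refine {S0,S1,S3,S6,S8} on symbol x: members go to different blocks, giving {S0,S1,S3,S6} and {S8}.
Refine {S0,S1,S3,S6} on symbol y: members go to different blocks, giving {S0,S3} and {S1,S6}.
No further refinement is possible. Final partition (5 blocks): {S0,S3} | {S7} | {S2,S9} | {S8} | {S1,S6}.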